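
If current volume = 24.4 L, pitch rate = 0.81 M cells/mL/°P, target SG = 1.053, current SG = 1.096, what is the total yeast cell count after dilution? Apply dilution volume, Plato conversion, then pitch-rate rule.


V_w = V·((SG_c−1)/(SG_t−1)−1);  °P = 259 − 259/SG_t;  cells = rate·(V+V_w)·°P
V_w = 24.4·((1.096−1)/(1.053−1)−1) = 19.7962
V_final = 24.4 + 19.7962 = 44.1962
°P = 259 − 259/1.053 = 13.0361
cells = 0.81·44.1962·13.0361

466.6782 billion cells


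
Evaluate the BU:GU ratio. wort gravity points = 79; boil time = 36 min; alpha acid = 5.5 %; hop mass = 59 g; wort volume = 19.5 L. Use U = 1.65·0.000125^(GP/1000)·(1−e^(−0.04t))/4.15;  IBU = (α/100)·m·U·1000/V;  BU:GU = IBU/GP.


U = 1.65·0.000125^(79/1000)·(1−e^(−0.04·36))/4.15 = 0.1492
IBU = (5.5/100)·59·0.1492·1000/19.5 = 24.8220
BU:GU = 24.8220/79

0.3142


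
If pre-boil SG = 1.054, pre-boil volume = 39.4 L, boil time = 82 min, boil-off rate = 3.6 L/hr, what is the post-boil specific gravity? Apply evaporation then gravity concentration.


V_post = V_pre − rate·(t/60);  SG_post = 1 + (SG_pre−1)·V_pre/V_post
V_post = 39.4 − 3.6·(82/60) = 34.4800
SG_post = 1 + (1.054 − 1)·39.4/34.4800

1.0617


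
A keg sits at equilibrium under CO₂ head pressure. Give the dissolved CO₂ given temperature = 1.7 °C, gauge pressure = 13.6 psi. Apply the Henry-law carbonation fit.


vols = (P + 14.695)·(0.01821 + 0.09011·e^(−0.04·T))
vols = (13.6 + 14.695)·(0.01821 + 0.09011·e^(−0.04·1.7))

2.8973 volumes


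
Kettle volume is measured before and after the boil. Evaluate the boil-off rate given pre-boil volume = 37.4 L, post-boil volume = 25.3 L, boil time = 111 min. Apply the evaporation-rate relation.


rate = (V_pre − V_post) / (t_min/60)
rate = (37.4 − 25.3) / (111/60)

6.5405 L/hr


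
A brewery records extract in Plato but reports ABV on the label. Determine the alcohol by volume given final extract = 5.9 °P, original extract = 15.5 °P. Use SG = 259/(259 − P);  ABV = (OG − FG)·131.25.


OG = 259/(259 − 15.5) = 1.0637
FG = 259/(259 − 5.9) = 1.0233
ABV = (1.0637 − 1.0233)·131.25

5.2952 % ABV


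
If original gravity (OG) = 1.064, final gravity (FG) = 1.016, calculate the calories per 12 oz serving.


ABW = (OG−FG)·131.25·0.79/FG;  °P = 259 − 259/SG (for OG→OE and FG→AE);  RE = 0.1808·OE + 0.8192·AE;  Cal = (6.9·ABW + 4·(RE−0.1))·FG·3.55
ABW = (1.064 − 1.016)·131.25·0.79/1.016 = 4.8986
OE = 259 − 259/1.064 = 15.5789 °P
AE = 259 − 259/1.016 = 4.0787 °P
RE = 0.1808·15.5789 + 0.8192·4.0787 = 6.1580 °P
Cal = (6.9·4.8986 + 4·(6.1580−0.1))·1.016·3.55

209.3113 kcal


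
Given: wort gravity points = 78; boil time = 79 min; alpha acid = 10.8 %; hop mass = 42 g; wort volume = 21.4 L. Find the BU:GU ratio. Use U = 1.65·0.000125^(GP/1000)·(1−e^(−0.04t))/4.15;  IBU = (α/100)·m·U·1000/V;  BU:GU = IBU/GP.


U = 1.65·0.000125^(78/1000)·(1−e^(−0.04·79))/4.15 = 0.1889
IBU = (10.8/100)·42·0.1889·1000/21.4 = 40.0338
BU:GU = 40.0338/78

0.5133


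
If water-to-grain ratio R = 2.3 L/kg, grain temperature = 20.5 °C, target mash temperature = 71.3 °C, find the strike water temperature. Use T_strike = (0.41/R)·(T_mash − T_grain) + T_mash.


T_strike = (0.41/2.3)·(71.3 − 20.5) + 71.3

80.3557 °C


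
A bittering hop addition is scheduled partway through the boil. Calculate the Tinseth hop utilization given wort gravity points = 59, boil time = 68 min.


U = 1.65·0.000125^(GP/1000) · (1 − e^(−0.04·t))/4.15
bigness = 1.65·0.000125^(59/1000) = 0.9710
boil_factor = (1 − e^(−0.04·68))/4.15 = 0.2251
U = 0.9710 · 0.2251

0.2186


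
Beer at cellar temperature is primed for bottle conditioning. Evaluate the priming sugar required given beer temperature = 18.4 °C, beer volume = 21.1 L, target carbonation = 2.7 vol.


residual = 14.695·(0.01821 + 0.09011·e^(−0.04·T));  sugar = (target − residual)·4.0·V
residual = 14.695·(0.01821 + 0.09011·e^(−0.04·18.4)) = 0.9019
sugar = (2.7 − 0.9019)·4.0·21.1

151.7591 g


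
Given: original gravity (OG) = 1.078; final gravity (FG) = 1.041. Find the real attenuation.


AA = (OG−FG)/(OG−1)·100;  RA = AA·0.8192
AA = (1.078 − 1.041)/(1.078 − 1)·100 = 47.4359
RA = 47.4359·0.8192

38.8595 %


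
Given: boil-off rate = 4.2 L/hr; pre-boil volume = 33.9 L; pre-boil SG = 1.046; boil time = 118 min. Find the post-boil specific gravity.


V_post = V_pre − rate·(t/60);  SG_post = 1 + (SG_pre−1)·V_pre/V_post
V_post = 33.9 − 4.2·(118/60) = 25.6400
SG_post = 1 + (1.046 − 1)·33.9/25.6400

1.0608


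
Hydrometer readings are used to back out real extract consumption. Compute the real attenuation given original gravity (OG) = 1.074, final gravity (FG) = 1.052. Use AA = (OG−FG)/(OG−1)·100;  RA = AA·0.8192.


AA = (1.074 − 1.052)/(1.074 − 1)·100 = 29.7297
RA = 29.7297·0.8192

24.3546 %


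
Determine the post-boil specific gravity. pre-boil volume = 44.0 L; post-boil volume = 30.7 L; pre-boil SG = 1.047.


SG_post = 1 + (SG_pre − 1)·V_pre/V_post
pts_pre = (1.047 − 1)·1000 = 47.0000
pts_post = 47.0000·44.0/30.7 = 67.3616
SG_post = 1 + 67.3616/1000

1.0674


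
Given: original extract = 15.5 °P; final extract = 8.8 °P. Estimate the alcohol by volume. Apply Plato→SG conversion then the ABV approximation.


SG = 259/(259 − P);  ABV = (OG − FG)·131.25
OG = 259/(259 − 15.5) = 1.0637
FG = 259/(259 − 8.8) = 1.0352
ABV = (1.0637 − 1.0352)·131.25

3.7384 % ABV


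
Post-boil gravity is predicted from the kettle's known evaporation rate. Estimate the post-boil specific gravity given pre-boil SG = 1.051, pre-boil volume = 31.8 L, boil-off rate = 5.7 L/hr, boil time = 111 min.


V_post = V_pre − rate·(t/60);  SG_post = 1 + (SG_pre−1)·V_pre/V_post
V_post = 31.8 − 5.7·(111/60) = 21.2550
SG_post = 1 + (1.051 − 1)·31.8/21.2550

1.0763


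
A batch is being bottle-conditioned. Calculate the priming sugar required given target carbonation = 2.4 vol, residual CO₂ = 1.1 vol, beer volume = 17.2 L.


sugar = (target − residual)·4.0·V
sugar = (2.4 − 1.1)·4.0·17.2

89.4400 g


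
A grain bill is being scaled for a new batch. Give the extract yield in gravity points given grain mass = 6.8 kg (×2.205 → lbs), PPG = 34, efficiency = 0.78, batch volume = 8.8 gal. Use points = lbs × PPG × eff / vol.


lbs = 6.8 × 2.205 = 14.9940
points = 14.9940 × 34 × 0.78 / 8.8

45.1865 points


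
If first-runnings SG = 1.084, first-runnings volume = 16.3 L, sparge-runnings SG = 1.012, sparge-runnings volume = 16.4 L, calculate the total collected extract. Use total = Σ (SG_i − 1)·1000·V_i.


first = (1.084 − 1)·1000·16.3 = 1369.2000
sparge = (1.012 − 1)·1000·16.4 = 196.8000
total = 1369.2000 + 196.8000

1566.0000 gravity·L


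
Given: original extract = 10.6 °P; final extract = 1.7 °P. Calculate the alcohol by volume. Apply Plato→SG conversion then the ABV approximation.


SG = 259/(259 − P);  ABV = (OG − FG)·131.25
OG = 259/(259 − 10.6) = 1.0427
FG = 259/(259 − 1.7) = 1.0066
ABV = (1.0427 − 1.0066)·131.25

4.7337 % ABV


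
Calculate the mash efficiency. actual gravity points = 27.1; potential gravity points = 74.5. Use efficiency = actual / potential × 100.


efficiency = 27.1 / 74.5 × 100

36.3758 %


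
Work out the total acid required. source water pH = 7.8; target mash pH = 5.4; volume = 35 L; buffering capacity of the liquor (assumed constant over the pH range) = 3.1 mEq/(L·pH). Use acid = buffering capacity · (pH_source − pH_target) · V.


acid = 3.1 · (7.8 − 5.4) · 35

260.4000 mEq


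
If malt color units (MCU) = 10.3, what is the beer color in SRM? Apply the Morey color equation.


SRM = 1.4922 · MCU^0.6859
SRM = 1.4922 · 10.3^0.6859

7.3881 SRM


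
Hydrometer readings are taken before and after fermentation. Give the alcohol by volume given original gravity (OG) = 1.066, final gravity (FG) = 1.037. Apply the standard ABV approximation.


ABV = (OG − FG) · 131.25
ABV = (1.066 − 1.037) · 131.25

3.8063 % ABV


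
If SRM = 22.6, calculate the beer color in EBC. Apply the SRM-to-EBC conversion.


EBC = SRM · 1.97
EBC = 22.6 · 1.97

44.5220 EBC


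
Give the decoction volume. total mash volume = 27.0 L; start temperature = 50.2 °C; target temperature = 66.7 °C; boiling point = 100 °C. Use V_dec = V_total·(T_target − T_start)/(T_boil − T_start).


V_dec = 27.0·(66.7 − 50.2)/(100 − 50.2)

8.9458 L


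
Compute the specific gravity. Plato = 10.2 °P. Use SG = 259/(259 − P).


SG = 259/(259 − 10.2)

1.0410


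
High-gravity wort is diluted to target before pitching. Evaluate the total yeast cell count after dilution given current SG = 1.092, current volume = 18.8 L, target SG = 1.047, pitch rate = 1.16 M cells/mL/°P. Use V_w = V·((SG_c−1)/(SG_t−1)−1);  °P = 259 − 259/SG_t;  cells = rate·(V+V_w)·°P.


V_w = 18.8·((1.092−1)/(1.047−1)−1) = 18.0000
V_final = 18.8 + 18.0000 = 36.8000
°P = 259 − 259/1.047 = 11.6266
cells = 1.16·36.8000·11.6266

496.3143 billion cells


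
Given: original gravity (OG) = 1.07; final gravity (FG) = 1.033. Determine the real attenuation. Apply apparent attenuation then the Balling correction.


AA = (OG−FG)/(OG−1)·100;  RA = AA·0.8192
AA = (1.07 − 1.033)/(1.07 − 1)·100 = 52.8571
RA = 52.8571·0.8192

43.3006 %


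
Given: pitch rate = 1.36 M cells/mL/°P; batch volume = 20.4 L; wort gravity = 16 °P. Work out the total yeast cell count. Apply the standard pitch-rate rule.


cells (billions) = rate · V_L · °P
cells = 1.36 · 20.4 · 16

443.9040 billion cells


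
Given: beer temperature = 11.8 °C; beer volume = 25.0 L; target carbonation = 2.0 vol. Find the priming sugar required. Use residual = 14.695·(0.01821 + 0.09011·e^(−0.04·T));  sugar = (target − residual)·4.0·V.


residual = 14.695·(0.01821 + 0.09011·e^(−0.04·11.8)) = 1.0935
sugar = (2.0 − 1.0935)·4.0·25.0

90.6451 g


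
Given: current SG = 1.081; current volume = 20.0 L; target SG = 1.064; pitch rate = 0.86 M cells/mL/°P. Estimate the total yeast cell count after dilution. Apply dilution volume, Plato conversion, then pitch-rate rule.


V_w = V·((SG_c−1)/(SG_t−1)−1);  °P = 259 − 259/SG_t;  cells = rate·(V+V_w)·°P
V_w = 20.0·((1.081−1)/(1.064−1)−1) = 5.3125
V_final = 20.0 + 5.3125 = 25.3125
°P = 259 − 259/1.064 = 15.5789
cells = 0.86·25.3125·15.5789

339.1342 billion cells


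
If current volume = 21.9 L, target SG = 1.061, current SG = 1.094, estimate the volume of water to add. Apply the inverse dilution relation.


V_water = V·((SG_curr − 1)/(SG_target − 1) − 1)
V_water = 21.9·((1.094 − 1)/(1.061 − 1) − 1)

11.8475 L


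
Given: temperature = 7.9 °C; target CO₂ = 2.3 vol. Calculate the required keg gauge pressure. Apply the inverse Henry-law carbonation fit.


psi = vols/(0.01821 + 0.09011·e^(−0.04·T)) − 14.695
psi = 2.3/(0.01821 + 0.09011·e^(−0.04·7.9)) − 14.695

12.7168 psi


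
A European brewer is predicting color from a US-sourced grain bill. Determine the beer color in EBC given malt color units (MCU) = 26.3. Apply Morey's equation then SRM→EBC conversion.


SRM = 1.4922·MCU^0.6859;  EBC = SRM·1.97
SRM = 1.4922·26.3^0.6859 = 14.0532
EBC = 14.0532·1.97

27.6848 EBC


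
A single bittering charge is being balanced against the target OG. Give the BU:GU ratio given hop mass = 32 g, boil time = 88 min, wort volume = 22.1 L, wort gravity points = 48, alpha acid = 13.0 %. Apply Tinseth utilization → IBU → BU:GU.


U = 1.65·0.000125^(GP/1000)·(1−e^(−0.04t))/4.15;  IBU = (α/100)·m·U·1000/V;  BU:GU = IBU/GP
U = 1.65·0.000125^(48/1000)·(1−e^(−0.04·88))/4.15 = 0.2506
IBU = (13.0/100)·32·0.2506·1000/22.1 = 47.1780
BU:GU = 47.1780/48

0.9829


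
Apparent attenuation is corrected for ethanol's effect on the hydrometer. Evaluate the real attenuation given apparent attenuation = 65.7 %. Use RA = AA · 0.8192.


RA = 65.7 · 0.8192

53.8214 %


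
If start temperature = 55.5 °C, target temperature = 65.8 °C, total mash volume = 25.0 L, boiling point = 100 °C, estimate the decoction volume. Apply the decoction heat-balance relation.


V_dec = V_total·(T_target − T_start)/(T_boil − T_start)
V_dec = 25.0·(65.8 − 55.5)/(100 − 55.5)

5.7865 L


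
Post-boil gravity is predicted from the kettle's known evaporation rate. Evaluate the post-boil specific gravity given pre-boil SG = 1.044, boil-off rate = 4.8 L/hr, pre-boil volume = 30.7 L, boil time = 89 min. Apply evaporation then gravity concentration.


V_post = V_pre − rate·(t/60);  SG_post = 1 + (SG_pre−1)·V_pre/V_post
V_post = 30.7 − 4.8·(89/60) = 23.5800
SG_post = 1 + (1.044 − 1)·30.7/23.5800

1.0573


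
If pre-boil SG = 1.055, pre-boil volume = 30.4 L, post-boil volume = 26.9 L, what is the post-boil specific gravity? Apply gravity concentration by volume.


SG_post = 1 + (SG_pre − 1)·V_pre/V_post
pts_pre = (1.055 − 1)·1000 = 55.0000
pts_post = 55.0000·30.4/26.9 = 62.1561
SG_post = 1 + 62.1561/1000

1.0622


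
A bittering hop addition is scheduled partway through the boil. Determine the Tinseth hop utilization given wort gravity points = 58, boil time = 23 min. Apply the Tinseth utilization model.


U = 1.65·0.000125^(GP/1000) · (1 − e^(−0.04·t))/4.15
bigness = 1.65·0.000125^(58/1000) = 0.9797
boil_factor = (1 − e^(−0.04·23))/4.15 = 0.1449
U = 0.9797 · 0.1449

0.1420


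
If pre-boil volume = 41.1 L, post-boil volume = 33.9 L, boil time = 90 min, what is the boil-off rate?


rate = (V_pre − V_post) / (t_min/60)
rate = (41.1 − 33.9) / (90/60)

4.8000 L/hr


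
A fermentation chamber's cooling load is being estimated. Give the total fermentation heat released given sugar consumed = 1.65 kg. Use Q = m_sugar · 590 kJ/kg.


Q = 1.65 · 590

973.5000 kJ


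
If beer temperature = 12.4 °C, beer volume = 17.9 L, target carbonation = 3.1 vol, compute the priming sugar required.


residual = 14.695·(0.01821 + 0.09011·e^(−0.04·T));  sugar = (target − residual)·4.0·V
residual = 14.695·(0.01821 + 0.09011·e^(−0.04·12.4)) = 1.0740
sugar = (3.1 − 1.0740)·4.0·17.9

145.0643 g


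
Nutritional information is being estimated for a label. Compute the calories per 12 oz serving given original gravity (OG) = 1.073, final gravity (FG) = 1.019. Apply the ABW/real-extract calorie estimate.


ABW = (OG−FG)·131.25·0.79/FG;  °P = 259 − 259/SG (for OG→OE and FG→AE);  RE = 0.1808·OE + 0.8192·AE;  Cal = (6.9·ABW + 4·(RE−0.1))·FG·3.55
ABW = (1.073 − 1.019)·131.25·0.79/1.019 = 5.4947
OE = 259 − 259/1.073 = 17.6207 °P
AE = 259 − 259/1.019 = 4.8292 °P
RE = 0.1808·17.6207 + 0.8192·4.8292 = 7.1419 °P
Cal = (6.9·5.4947 + 4·(7.1419−0.1))·1.019·3.55

239.0460 kcal


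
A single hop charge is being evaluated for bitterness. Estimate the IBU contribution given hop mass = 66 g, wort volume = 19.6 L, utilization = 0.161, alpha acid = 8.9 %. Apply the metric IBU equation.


IBU = (α/100)·mass·U·1000 / V
IBU = (8.9/100)·66·0.161·1000 / 19.6

48.2507 IBU


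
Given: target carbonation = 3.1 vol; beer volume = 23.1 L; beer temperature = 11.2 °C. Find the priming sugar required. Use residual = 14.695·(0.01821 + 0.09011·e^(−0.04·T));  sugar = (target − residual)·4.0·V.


residual = 14.695·(0.01821 + 0.09011·e^(−0.04·11.2)) = 1.1136
sugar = (3.1 − 1.1136)·4.0·23.1

183.5422 g


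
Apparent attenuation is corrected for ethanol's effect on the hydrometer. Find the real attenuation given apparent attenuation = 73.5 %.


RA = AA · 0.8192
RA = 73.5 · 0.8192

60.2112 %


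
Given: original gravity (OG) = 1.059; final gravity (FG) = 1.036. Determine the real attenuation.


AA = (OG−FG)/(OG−1)·100;  RA = AA·0.8192
AA = (1.059 − 1.036)/(1.059 − 1)·100 = 38.9831
RA = 38.9831·0.8192

31.9349 %


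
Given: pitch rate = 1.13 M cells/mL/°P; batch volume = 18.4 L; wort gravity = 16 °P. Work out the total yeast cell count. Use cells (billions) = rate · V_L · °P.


cells = 1.13 · 18.4 · 16

332.6720 billion cells


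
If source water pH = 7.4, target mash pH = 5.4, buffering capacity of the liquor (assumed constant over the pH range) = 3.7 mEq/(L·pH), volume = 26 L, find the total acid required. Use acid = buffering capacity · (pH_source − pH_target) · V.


acid = 3.7 · (7.4 − 5.4) · 26

192.4000 mEq


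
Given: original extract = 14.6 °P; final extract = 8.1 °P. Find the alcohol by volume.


SG = 259/(259 − P);  ABV = (OG − FG)·131.25
OG = 259/(259 − 14.6) = 1.0597
FG = 259/(259 − 8.1) = 1.0323
ABV = (1.0597 − 1.0323)·131.25

3.6034 % ABV


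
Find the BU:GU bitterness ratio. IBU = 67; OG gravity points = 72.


BU:GU = IBU / OG_points
BU:GU = 67 / 72

0.9306


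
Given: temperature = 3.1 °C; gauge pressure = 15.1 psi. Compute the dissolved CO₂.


vols = (P + 14.695)·(0.01821 + 0.09011·e^(−0.04·T))
vols = (15.1 + 14.695)·(0.01821 + 0.09011·e^(−0.04·3.1))

2.9143 volumes


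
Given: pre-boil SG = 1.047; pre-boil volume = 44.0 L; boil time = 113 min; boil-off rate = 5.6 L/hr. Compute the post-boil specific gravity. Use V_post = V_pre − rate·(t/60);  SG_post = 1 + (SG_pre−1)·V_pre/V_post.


V_post = 44.0 − 5.6·(113/60) = 33.4533
SG_post = 1 + (1.047 − 1)·44.0/33.4533

1.0618


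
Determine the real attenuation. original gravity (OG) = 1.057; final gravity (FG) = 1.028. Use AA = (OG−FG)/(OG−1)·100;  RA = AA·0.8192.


AA = (1.057 − 1.028)/(1.057 − 1)·100 = 50.8772
RA = 50.8772·0.8192

41.6786 %


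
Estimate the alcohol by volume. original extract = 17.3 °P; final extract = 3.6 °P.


SG = 259/(259 − P);  ABV = (OG − FG)·131.25
OG = 259/(259 − 17.3) = 1.0716
FG = 259/(259 − 3.6) = 1.0141
ABV = (1.0716 − 1.0141)·131.25

7.5444 % ABV


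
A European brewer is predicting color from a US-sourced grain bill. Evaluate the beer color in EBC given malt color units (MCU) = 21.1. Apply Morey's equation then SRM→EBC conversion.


SRM = 1.4922·MCU^0.6859;  EBC = SRM·1.97
SRM = 1.4922·21.1^0.6859 = 12.0824
EBC = 12.0824·1.97

23.8023 EBC


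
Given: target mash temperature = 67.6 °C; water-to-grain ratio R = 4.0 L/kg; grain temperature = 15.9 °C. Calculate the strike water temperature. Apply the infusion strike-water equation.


T_strike = (0.41/R)·(T_mash − T_grain) + T_mash
T_strike = (0.41/4.0)·(67.6 − 15.9) + 67.6

72.8992 °C


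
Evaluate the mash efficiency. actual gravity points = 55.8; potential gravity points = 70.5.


efficiency = actual / potential × 100
efficiency = 55.8 / 70.5 × 100

79.1489 %


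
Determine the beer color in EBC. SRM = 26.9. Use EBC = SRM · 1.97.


EBC = 26.9 · 1.97

52.9930 EBC


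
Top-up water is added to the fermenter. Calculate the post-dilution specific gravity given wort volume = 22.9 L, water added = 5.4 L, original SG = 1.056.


SG_new = 1 + (SG_old − 1)·V_old/(V_old + V_water)
pts = (1.056 − 1)·1000·22.9/(22.9 + 5.4) = 45.3145
SG_new = 1 + 45.3145/1000

1.0453


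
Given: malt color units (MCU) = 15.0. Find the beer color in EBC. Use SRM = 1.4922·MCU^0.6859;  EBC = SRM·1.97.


SRM = 1.4922·15.0^0.6859 = 9.5611
EBC = 9.5611·1.97

18.8354 EBC


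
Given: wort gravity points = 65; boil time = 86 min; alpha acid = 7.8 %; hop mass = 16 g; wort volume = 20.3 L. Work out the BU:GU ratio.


U = 1.65·0.000125^(GP/1000)·(1−e^(−0.04t))/4.15;  IBU = (α/100)·m·U·1000/V;  BU:GU = IBU/GP
U = 1.65·0.000125^(65/1000)·(1−e^(−0.04·86))/4.15 = 0.2146
IBU = (7.8/100)·16·0.2146·1000/20.3 = 13.1917
BU:GU = 13.1917/65

0.2029


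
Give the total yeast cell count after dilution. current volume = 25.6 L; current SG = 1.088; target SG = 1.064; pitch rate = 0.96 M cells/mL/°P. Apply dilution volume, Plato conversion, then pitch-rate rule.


V_w = V·((SG_c−1)/(SG_t−1)−1);  °P = 259 − 259/SG_t;  cells = rate·(V+V_w)·°P
V_w = 25.6·((1.088−1)/(1.064−1)−1) = 9.6000
V_final = 25.6 + 9.6000 = 35.2000
°P = 259 − 259/1.064 = 15.5789
cells = 0.96·35.2000·15.5789

526.4438 billion cells


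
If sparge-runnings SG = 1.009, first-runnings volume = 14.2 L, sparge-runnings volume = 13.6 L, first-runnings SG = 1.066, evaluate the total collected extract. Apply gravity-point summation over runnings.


total = Σ (SG_i − 1)·1000·V_i
first = (1.066 − 1)·1000·14.2 = 937.2000
sparge = (1.009 − 1)·1000·13.6 = 122.4000
total = 937.2000 + 122.4000

1059.6000 gravity·L


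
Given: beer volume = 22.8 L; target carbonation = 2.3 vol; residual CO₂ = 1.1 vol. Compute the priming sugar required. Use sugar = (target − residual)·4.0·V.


sugar = (2.3 − 1.1)·4.0·22.8

109.4400 g


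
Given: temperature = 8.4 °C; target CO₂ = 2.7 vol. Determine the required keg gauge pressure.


psi = vols/(0.01821 + 0.09011·e^(−0.04·T)) − 14.695
psi = 2.7/(0.01821 + 0.09011·e^(−0.04·8.4)) − 14.695

17.9908 psi


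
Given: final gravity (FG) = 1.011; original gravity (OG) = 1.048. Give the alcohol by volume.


ABV = (OG − FG) · 131.25
ABV = (1.048 − 1.011) · 131.25

4.8563 % ABV


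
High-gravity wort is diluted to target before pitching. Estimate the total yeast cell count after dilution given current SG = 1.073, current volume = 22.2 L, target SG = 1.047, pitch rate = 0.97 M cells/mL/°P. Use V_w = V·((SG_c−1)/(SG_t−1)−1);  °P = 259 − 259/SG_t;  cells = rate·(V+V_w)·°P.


V_w = 22.2·((1.073−1)/(1.047−1)−1) = 12.2809
V_final = 22.2 + 12.2809 = 34.4809
°P = 259 − 259/1.047 = 11.6266
cells = 0.97·34.4809·11.6266

388.8666 billion cells


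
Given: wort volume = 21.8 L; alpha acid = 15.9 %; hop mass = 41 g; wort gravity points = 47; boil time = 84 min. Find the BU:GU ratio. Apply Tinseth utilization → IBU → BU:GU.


U = 1.65·0.000125^(GP/1000)·(1−e^(−0.04t))/4.15;  IBU = (α/100)·m·U·1000/V;  BU:GU = IBU/GP
U = 1.65·0.000125^(47/1000)·(1−e^(−0.04·84))/4.15 = 0.2516
IBU = (15.9/100)·41·0.2516·1000/21.8 = 75.2249
BU:GU = 75.2249/47

1.6005


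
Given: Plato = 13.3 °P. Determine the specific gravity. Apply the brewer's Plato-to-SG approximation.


SG = 259/(259 − P)
SG = 259/(259 − 13.3)

1.0541


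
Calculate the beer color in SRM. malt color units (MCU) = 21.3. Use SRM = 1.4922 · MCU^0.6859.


SRM = 1.4922 · 21.3^0.6859

12.1608 SRM


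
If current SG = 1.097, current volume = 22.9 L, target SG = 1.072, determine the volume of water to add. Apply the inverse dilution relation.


V_water = V·((SG_curr − 1)/(SG_target − 1) − 1)
V_water = 22.9·((1.097 − 1)/(1.072 − 1) − 1)

7.9514 L


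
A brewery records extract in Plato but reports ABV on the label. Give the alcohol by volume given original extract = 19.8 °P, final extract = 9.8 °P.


SG = 259/(259 − P);  ABV = (OG − FG)·131.25
OG = 259/(259 − 19.8) = 1.0828
FG = 259/(259 − 9.8) = 1.0393
ABV = (1.0828 − 1.0393)·131.25

5.7028 % ABV


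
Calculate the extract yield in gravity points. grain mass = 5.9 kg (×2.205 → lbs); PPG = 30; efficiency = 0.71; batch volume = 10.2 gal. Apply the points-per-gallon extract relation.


points = lbs × PPG × eff / vol
lbs = 5.9 × 2.205 = 13.0095
points = 13.0095 × 30 × 0.71 / 10.2

27.1669 points


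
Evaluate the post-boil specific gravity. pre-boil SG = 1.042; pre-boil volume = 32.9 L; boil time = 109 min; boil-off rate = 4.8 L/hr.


V_post = V_pre − rate·(t/60);  SG_post = 1 + (SG_pre−1)·V_pre/V_post
V_post = 32.9 − 4.8·(109/60) = 24.1800
SG_post = 1 + (1.042 − 1)·32.9/24.1800

1.0571


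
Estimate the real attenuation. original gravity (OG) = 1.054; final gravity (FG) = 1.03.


AA = (OG−FG)/(OG−1)·100;  RA = AA·0.8192
AA = (1.054 − 1.03)/(1.054 − 1)·100 = 44.4444
RA = 44.4444·0.8192

36.4089 %


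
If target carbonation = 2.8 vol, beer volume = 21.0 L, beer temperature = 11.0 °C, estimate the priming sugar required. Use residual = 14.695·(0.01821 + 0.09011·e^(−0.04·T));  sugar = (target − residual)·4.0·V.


residual = 14.695·(0.01821 + 0.09011·e^(−0.04·11.0)) = 1.1204
sugar = (2.8 − 1.1204)·4.0·21.0

141.0858 g


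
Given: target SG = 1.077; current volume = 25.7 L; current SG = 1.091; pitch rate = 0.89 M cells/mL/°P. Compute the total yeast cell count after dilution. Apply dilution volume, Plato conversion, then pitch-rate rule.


V_w = V·((SG_c−1)/(SG_t−1)−1);  °P = 259 − 259/SG_t;  cells = rate·(V+V_w)·°P
V_w = 25.7·((1.091−1)/(1.077−1)−1) = 4.6727
V_final = 25.7 + 4.6727 = 30.3727
°P = 259 − 259/1.077 = 18.5172
cells = 0.89·30.3727·18.5172

500.5513 billion cells


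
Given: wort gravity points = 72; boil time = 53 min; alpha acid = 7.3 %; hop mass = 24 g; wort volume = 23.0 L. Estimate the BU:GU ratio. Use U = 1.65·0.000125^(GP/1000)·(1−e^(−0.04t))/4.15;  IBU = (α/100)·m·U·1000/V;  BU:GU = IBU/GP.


U = 1.65·0.000125^(72/1000)·(1−e^(−0.04·53))/4.15 = 0.1832
IBU = (7.3/100)·24·0.1832·1000/23.0 = 13.9536
BU:GU = 13.9536/72

0.1938


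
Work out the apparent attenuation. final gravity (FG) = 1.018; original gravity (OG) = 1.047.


AA = (OG − FG)/(OG − 1) · 100
AA = (1.047 − 1.018)/(1.047 − 1) · 100

61.7021 %


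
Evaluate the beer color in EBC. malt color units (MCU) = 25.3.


SRM = 1.4922·MCU^0.6859;  EBC = SRM·1.97
SRM = 1.4922·25.3^0.6859 = 13.6845
EBC = 13.6845·1.97

26.9584 EBC


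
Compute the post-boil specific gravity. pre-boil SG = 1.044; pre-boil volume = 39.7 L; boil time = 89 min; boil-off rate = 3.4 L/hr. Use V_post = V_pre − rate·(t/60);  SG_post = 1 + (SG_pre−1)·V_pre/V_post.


V_post = 39.7 − 3.4·(89/60) = 34.6567
SG_post = 1 + (1.044 − 1)·39.7/34.6567

1.0504


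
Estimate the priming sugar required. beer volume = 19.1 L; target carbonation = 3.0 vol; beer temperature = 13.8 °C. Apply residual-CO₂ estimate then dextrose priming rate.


residual = 14.695·(0.01821 + 0.09011·e^(−0.04·T));  sugar = (target − residual)·4.0·V
residual = 14.695·(0.01821 + 0.09011·e^(−0.04·13.8)) = 1.0300
sugar = (3.0 − 1.0300)·4.0·19.1

150.5044 g


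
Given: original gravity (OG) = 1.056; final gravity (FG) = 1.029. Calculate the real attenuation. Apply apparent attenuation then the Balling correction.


AA = (OG−FG)/(OG−1)·100;  RA = AA·0.8192
AA = (1.056 − 1.029)/(1.056 − 1)·100 = 48.2143
RA = 48.2143·0.8192

39.4971 %


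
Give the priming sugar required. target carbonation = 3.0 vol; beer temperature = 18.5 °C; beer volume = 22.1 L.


residual = 14.695·(0.01821 + 0.09011·e^(−0.04·T));  sugar = (target − residual)·4.0·V
residual = 14.695·(0.01821 + 0.09011·e^(−0.04·18.5)) = 0.8994
sugar = (3.0 − 0.8994)·4.0·22.1

185.6953 g


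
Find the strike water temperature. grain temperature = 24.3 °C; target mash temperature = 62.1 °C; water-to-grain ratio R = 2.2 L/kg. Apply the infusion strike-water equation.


T_strike = (0.41/R)·(T_mash − T_grain) + T_mash
T_strike = (0.41/2.2)·(62.1 − 24.3) + 62.1

69.1445 °C


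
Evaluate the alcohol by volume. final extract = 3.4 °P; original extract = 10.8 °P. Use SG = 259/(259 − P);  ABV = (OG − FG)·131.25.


OG = 259/(259 − 10.8) = 1.0435
FG = 259/(259 − 3.4) = 1.0133
ABV = (1.0435 − 1.0133)·131.25

3.9652 % ABV


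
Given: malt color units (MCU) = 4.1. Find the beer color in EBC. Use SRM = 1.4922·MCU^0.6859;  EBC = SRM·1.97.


SRM = 1.4922·4.1^0.6859 = 3.9277
EBC = 3.9277·1.97

7.7375 EBC


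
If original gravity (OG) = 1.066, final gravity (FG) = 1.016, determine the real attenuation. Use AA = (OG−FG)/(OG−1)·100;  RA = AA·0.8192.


AA = (1.066 − 1.016)/(1.066 − 1)·100 = 75.7576
RA = 75.7576·0.8192

62.0606 %


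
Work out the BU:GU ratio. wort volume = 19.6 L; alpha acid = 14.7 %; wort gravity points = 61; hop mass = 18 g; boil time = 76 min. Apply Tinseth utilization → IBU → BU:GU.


U = 1.65·0.000125^(GP/1000)·(1−e^(−0.04t))/4.15;  IBU = (α/100)·m·U·1000/V;  BU:GU = IBU/GP
U = 1.65·0.000125^(61/1000)·(1−e^(−0.04·76))/4.15 = 0.2188
IBU = (14.7/100)·18·0.2188·1000/19.6 = 29.5388
BU:GU = 29.5388/61

0.4842


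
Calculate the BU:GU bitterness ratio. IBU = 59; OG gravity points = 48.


BU:GU = IBU / OG_points
BU:GU = 59 / 48

1.2292


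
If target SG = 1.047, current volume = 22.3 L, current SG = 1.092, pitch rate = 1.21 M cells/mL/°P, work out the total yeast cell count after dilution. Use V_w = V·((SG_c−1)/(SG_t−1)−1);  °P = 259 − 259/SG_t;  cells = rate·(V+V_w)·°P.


V_w = 22.3·((1.092−1)/(1.047−1)−1) = 21.3511
V_final = 22.3 + 21.3511 = 43.6511
°P = 259 − 259/1.047 = 11.6266
cells = 1.21·43.6511·11.6266

614.0888 billion cells


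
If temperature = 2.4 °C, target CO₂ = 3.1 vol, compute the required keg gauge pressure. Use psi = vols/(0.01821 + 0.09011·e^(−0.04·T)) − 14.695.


psi = 3.1/(0.01821 + 0.09011·e^(−0.04·2.4)) − 14.695

16.2828 psi


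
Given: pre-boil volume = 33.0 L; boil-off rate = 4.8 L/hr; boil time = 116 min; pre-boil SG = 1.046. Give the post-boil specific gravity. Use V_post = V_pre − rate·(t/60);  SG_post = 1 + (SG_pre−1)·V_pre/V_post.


V_post = 33.0 − 4.8·(116/60) = 23.7200
SG_post = 1 + (1.046 − 1)·33.0/23.7200

1.0640


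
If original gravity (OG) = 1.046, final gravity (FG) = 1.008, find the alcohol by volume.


ABV = (OG − FG) · 131.25
ABV = (1.046 − 1.008) · 131.25

4.9875 % ABV


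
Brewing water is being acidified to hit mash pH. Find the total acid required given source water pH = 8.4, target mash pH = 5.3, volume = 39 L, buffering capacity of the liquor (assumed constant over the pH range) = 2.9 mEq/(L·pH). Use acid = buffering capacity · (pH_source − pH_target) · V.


acid = 2.9 · (8.4 − 5.3) · 39

350.6100 mEq


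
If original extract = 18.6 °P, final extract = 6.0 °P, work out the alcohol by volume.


SG = 259/(259 − P);  ABV = (OG − FG)·131.25
OG = 259/(259 − 18.6) = 1.0774
FG = 259/(259 − 6.0) = 1.0237
ABV = (1.0774 − 1.0237)·131.25

7.0423 % ABV


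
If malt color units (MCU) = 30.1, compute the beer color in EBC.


SRM = 1.4922·MCU^0.6859;  EBC = SRM·1.97
SRM = 1.4922·30.1^0.6859 = 15.4161
EBC = 15.4161·1.97

30.3698 EBC


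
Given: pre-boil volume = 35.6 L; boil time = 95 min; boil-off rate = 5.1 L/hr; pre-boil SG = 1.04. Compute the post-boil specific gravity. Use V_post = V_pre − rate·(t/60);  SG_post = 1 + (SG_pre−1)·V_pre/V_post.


V_post = 35.6 − 5.1·(95/60) = 27.5250
SG_post = 1 + (1.04 − 1)·35.6/27.5250

1.0517


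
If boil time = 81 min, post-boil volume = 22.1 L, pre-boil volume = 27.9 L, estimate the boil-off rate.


rate = (V_pre − V_post) / (t_min/60)
rate = (27.9 − 22.1) / (81/60)

4.2963 L/hr


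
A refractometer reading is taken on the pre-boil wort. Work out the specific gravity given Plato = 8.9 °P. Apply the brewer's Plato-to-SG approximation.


SG = 259/(259 − P)
SG = 259/(259 − 8.9)

1.0356


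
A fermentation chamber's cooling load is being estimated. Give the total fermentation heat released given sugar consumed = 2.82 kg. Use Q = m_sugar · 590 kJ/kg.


Q = 2.82 · 590

1663.8000 kJ


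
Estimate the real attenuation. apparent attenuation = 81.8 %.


RA = AA · 0.8192
RA = 81.8 · 0.8192

67.0106 %


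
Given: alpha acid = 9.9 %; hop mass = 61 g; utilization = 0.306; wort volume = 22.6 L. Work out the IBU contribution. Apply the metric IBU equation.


IBU = (α/100)·mass·U·1000 / V
IBU = (9.9/100)·61·0.306·1000 / 22.6

81.7670 IBU


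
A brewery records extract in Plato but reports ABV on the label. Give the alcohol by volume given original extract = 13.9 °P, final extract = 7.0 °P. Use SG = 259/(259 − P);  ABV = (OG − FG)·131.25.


OG = 259/(259 − 13.9) = 1.0567
FG = 259/(259 − 7.0) = 1.0278
ABV = (1.0567 − 1.0278)·131.25

3.7976 % ABV


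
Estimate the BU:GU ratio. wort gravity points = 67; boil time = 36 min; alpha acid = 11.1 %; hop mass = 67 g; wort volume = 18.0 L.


U = 1.65·0.000125^(GP/1000)·(1−e^(−0.04t))/4.15;  IBU = (α/100)·m·U·1000/V;  BU:GU = IBU/GP
U = 1.65·0.000125^(67/1000)·(1−e^(−0.04·36))/4.15 = 0.1661
IBU = (11.1/100)·67·0.1661·1000/18.0 = 68.6467
BU:GU = 68.6467/67

1.0246


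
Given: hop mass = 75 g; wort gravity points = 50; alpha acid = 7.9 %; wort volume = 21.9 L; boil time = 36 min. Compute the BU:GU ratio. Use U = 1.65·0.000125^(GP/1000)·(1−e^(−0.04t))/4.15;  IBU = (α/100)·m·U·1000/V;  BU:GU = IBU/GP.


U = 1.65·0.000125^(50/1000)·(1−e^(−0.04·36))/4.15 = 0.1936
IBU = (7.9/100)·75·0.1936·1000/21.9 = 52.3710
BU:GU = 52.3710/50

1.0474


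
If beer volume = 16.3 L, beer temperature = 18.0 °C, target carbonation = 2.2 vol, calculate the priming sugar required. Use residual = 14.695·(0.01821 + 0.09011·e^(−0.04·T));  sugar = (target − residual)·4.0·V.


residual = 14.695·(0.01821 + 0.09011·e^(−0.04·18.0)) = 0.9121
sugar = (2.2 − 0.9121)·4.0·16.3

83.9687 g


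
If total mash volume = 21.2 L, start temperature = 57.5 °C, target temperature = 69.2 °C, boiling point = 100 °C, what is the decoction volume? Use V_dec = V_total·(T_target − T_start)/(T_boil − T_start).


V_dec = 21.2·(69.2 − 57.5)/(100 − 57.5)

5.8362 L


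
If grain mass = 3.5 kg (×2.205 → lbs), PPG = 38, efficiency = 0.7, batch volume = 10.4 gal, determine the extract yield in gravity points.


points = lbs × PPG × eff / vol
lbs = 3.5 × 2.205 = 7.7175
points = 7.7175 × 38 × 0.7 / 10.4

19.7390 points


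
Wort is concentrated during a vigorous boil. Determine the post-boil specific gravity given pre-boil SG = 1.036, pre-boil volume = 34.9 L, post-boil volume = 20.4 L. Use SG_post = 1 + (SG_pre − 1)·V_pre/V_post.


pts_pre = (1.036 − 1)·1000 = 36.0000
pts_post = 36.0000·34.9/20.4 = 61.5882
SG_post = 1 + 61.5882/1000

1.0616


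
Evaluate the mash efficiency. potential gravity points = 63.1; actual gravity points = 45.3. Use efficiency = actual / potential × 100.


efficiency = 45.3 / 63.1 × 100

71.7908 %


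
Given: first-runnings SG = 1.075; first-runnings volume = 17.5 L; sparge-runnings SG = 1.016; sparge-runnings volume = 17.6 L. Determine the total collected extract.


total = Σ (SG_i − 1)·1000·V_i
first = (1.075 − 1)·1000·17.5 = 1312.5000
sparge = (1.016 − 1)·1000·17.6 = 281.6000
total = 1312.5000 + 281.6000

1594.1000 gravity·L


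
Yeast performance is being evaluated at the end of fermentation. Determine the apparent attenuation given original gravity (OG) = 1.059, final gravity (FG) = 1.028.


AA = (OG − FG)/(OG − 1) · 100
AA = (1.059 − 1.028)/(1.059 − 1) · 100

52.5424 %


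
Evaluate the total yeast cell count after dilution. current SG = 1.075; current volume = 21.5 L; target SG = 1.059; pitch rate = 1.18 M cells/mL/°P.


V_w = V·((SG_c−1)/(SG_t−1)−1);  °P = 259 − 259/SG_t;  cells = rate·(V+V_w)·°P
V_w = 21.5·((1.075−1)/(1.059−1)−1) = 5.8305
V_final = 21.5 + 5.8305 = 27.3305
°P = 259 − 259/1.059 = 14.4297
cells = 1.18·27.3305·14.4297

465.3562 billion cells


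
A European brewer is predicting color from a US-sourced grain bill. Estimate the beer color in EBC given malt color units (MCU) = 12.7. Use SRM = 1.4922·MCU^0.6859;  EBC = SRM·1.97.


SRM = 1.4922·12.7^0.6859 = 8.5295
EBC = 8.5295·1.97

16.8032 EBC


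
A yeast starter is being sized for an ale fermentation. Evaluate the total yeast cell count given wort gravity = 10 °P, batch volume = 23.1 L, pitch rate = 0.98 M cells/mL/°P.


cells (billions) = rate · V_L · °P
cells = 0.98 · 23.1 · 10

226.3800 billion cells


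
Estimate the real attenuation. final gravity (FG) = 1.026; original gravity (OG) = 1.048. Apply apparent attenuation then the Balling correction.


AA = (OG−FG)/(OG−1)·100;  RA = AA·0.8192
AA = (1.048 − 1.026)/(1.048 − 1)·100 = 45.8333
RA = 45.8333·0.8192

37.5467 %


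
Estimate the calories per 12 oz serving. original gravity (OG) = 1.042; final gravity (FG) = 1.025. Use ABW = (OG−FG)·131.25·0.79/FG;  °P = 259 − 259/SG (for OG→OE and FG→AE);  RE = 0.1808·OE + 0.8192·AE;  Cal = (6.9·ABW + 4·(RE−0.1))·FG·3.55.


ABW = (1.042 − 1.025)·131.25·0.79/1.025 = 1.7197
OE = 259 − 259/1.042 = 10.4395 °P
AE = 259 − 259/1.025 = 6.3171 °P
RE = 0.1808·10.4395 + 0.8192·6.3171 = 7.0624 °P
Cal = (6.9·1.7197 + 4·(7.0624−0.1))·1.025·3.55

144.5150 kcal


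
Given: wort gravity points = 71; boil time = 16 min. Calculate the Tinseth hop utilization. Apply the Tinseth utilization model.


U = 1.65·0.000125^(GP/1000) · (1 − e^(−0.04·t))/4.15
bigness = 1.65·0.000125^(71/1000) = 0.8717
boil_factor = (1 − e^(−0.04·16))/4.15 = 0.1139
U = 0.8717 · 0.1139

0.0993


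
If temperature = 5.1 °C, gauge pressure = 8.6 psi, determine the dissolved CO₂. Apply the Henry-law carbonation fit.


vols = (P + 14.695)·(0.01821 + 0.09011·e^(−0.04·T))
vols = (8.6 + 14.695)·(0.01821 + 0.09011·e^(−0.04·5.1))

2.1359 volumes


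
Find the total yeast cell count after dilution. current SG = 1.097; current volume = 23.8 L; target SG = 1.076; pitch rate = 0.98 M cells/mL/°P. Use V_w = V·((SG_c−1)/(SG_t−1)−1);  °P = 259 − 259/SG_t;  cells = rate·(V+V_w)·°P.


V_w = 23.8·((1.097−1)/(1.076−1)−1) = 6.5763
V_final = 23.8 + 6.5763 = 30.3763
°P = 259 − 259/1.076 = 18.2937
cells = 0.98·30.3763·18.2937

544.5807 billion cells


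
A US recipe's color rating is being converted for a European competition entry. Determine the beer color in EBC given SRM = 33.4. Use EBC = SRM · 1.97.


EBC = 33.4 · 1.97

65.7980 EBC


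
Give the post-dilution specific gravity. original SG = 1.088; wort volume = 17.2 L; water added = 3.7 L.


SG_new = 1 + (SG_old − 1)·V_old/(V_old + V_water)
pts = (1.088 − 1)·1000·17.2/(17.2 + 3.7) = 72.4211
SG_new = 1 + 72.4211/1000

1.0724


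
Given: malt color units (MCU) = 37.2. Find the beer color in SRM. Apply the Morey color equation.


SRM = 1.4922 · MCU^0.6859
SRM = 1.4922 · 37.2^0.6859

17.8264 SRM


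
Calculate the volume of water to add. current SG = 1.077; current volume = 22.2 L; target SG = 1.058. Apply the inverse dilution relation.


V_water = V·((SG_curr − 1)/(SG_target − 1) − 1)
V_water = 22.2·((1.077 − 1)/(1.058 − 1) − 1)

7.2724 L


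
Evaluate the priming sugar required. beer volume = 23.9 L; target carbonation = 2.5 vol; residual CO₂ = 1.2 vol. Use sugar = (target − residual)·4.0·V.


sugar = (2.5 − 1.2)·4.0·23.9

124.2800 g


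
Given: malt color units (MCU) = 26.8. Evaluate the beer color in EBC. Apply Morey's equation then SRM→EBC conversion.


SRM = 1.4922·MCU^0.6859;  EBC = SRM·1.97
SRM = 1.4922·26.8^0.6859 = 14.2359
EBC = 14.2359·1.97

28.0447 EBC


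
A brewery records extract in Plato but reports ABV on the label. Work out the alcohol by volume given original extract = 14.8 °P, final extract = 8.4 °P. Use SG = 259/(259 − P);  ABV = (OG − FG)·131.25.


OG = 259/(259 − 14.8) = 1.0606
FG = 259/(259 − 8.4) = 1.0335
ABV = (1.0606 − 1.0335)·131.25

3.5551 % ABV


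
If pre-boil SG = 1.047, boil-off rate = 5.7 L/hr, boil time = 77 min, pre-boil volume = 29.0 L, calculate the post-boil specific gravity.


V_post = V_pre − rate·(t/60);  SG_post = 1 + (SG_pre−1)·V_pre/V_post
V_post = 29.0 − 5.7·(77/60) = 21.6850
SG_post = 1 + (1.047 − 1)·29.0/21.6850

1.0629
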